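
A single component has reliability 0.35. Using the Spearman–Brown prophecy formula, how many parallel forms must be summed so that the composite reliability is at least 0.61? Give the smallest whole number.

k ≥ ρ*(1−ρ₁)/(ρ₁(1−ρ*)) = 0.61·0.65 / (0.35·0.39) = 2.905.
Smallest integer k = 3.

3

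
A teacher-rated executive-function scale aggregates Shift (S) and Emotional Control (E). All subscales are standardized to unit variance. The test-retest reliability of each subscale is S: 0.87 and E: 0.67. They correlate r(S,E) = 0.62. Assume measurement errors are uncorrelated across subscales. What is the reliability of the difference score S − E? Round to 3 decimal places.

Var(S−E) = 1 + 1 − 2·0.62 = 2 − 1.24 = 0.76.
Under uncorrelated errors the observed covariances equal the true-score covariances, so only the own-variance terms attenuate.
True-score variance = [0.87 + 0.67] − 1.24 = 1.54 − 1.24 = 0.3.
Reliability = 0.3 / 0.76 = 0.395.

0.395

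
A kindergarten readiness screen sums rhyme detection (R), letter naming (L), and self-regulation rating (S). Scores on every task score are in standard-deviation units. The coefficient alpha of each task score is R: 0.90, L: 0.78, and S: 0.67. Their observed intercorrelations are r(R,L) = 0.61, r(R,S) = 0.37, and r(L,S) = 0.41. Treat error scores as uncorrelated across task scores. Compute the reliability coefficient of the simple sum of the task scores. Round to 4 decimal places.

0.8875

Var(R+L+S) = 3 + 2·[0.61 + 0.37 + 0.41] = 3 + 2.78 = 5.78.
With uncorrelated errors the cross-covariances are all true-score covariance, so they carry over unchanged; only the diagonal terms shrink to ρᵢσᵢ².
True-score variance = [0.90 + 0.78 + 0.67] + 2.78 = 2.35 + 2.78 = 5.13.
Reliability = 5.13 / 5.78 = 0.8875.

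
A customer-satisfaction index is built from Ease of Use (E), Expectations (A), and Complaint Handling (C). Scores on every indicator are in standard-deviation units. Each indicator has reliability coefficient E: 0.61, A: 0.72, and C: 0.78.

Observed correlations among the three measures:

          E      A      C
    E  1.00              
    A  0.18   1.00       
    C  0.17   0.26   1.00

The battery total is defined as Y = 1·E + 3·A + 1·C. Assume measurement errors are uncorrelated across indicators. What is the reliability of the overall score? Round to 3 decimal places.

Var(Y) = 1 + 3² + 1 + 2·[3·0.18 + 0.17 + 3·0.26] = 11 + 2.98 = 13.98.
Under uncorrelated errors the observed covariances equal the true-score covariances, so only the own-variance terms attenuate.
True-score variance = [0.61 + 3²·0.72 + 0.78] + 2.98 = 7.87 + 2.98 = 10.85.
Reliability = 10.85 / 13.98 = 0.776.

0.776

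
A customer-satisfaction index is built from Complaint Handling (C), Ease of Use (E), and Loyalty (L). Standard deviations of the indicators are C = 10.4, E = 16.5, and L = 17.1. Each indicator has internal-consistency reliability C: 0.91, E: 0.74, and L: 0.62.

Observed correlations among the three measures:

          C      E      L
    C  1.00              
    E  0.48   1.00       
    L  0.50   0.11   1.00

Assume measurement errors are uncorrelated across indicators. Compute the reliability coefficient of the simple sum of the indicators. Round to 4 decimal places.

Var(C+E+L) = 10.4² + 16.5² + 17.1² + 2·[10.4·16.5·0.48 + 10.4·17.1·0.50 + 16.5·17.1·0.11] = 672.82 + 404.649 = 1077.47.
Because errors are independent across components, Cov(Tᵢ,Tⱼ) = Cov(Xᵢ,Xⱼ); the off-diagonal part of the true-score variance is the same as above.
True-score variance = [10.4²·0.91 + 16.5²·0.74 + 17.1²·0.62] + 404.649 = 481.185 + 404.649 = 885.834.
Reliability = 885.834 / 1077.47 = 0.8221.

0.8221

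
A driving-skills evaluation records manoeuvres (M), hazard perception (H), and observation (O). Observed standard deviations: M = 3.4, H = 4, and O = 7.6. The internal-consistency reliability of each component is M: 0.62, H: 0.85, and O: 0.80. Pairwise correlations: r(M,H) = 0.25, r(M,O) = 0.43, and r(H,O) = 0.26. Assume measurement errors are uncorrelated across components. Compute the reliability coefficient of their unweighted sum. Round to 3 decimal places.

0.859

Var(M+H+O) = 3.4² + 4² + 7.6² + 2·[3.4·4·0.25 + 3.4·7.6·0.43 + 4·7.6·0.26] = 85.32 + 44.8304 = 130.15.
Because errors are independent across components, Cov(Tᵢ,Tⱼ) = Cov(Xᵢ,Xⱼ); the off-diagonal part of the true-score variance is the same as above.
True-score variance = [3.4²·0.62 + 4²·0.85 + 7.6²·0.80] + 44.8304 = 66.9752 + 44.8304 = 111.806.
Reliability = 111.806 / 130.15 = 0.859.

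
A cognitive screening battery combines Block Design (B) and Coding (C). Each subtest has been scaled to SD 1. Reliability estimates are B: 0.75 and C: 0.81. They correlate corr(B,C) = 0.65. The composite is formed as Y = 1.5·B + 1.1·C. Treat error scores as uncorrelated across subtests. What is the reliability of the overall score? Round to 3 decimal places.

Var(Y) = 1.5² + 1.1² + 2·[1.65·0.65] = 3.46 + 2.145 = 5.605.
Under uncorrelated errors the observed covariances equal the true-score covariances, so only the own-variance terms attenuate.
True-score variance = [1.5²·0.75 + 1.1²·0.81] + 2.145 = 2.6676 + 2.145 = 4.8126.
Reliability = 4.8126 / 5.605 = 0.859.

0.859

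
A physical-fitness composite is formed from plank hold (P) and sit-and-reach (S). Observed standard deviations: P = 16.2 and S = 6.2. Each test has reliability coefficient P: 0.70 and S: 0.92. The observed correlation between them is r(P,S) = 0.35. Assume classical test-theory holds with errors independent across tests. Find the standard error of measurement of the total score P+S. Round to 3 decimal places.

9.045

Var(total) = 300.88 + 70.308 = 371.188.
True-score variance = 219.073 + 70.308 = 289.381, so reliability = 0.7796.
Error variance = 371.188 − 289.381 = 81.8072; SEM = √81.8072 = 9.045.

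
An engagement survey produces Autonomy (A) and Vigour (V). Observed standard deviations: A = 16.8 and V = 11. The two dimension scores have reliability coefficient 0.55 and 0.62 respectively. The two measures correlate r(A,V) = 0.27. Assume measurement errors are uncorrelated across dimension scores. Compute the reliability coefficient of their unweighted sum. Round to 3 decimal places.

0.656

Var(A+V) = 16.8² + 11² + 2·[16.8·11·0.27] = 403.24 + 99.792 = 503.032.
Because errors are independent across components, Cov(Tᵢ,Tⱼ) = Cov(Xᵢ,Xⱼ); the off-diagonal part of the true-score variance is the same as above.
True-score variance = [16.8²·0.55 + 11²·0.62] + 99.792 = 230.252 + 99.792 = 330.044.
Reliability = 330.044 / 503.032 = 0.656.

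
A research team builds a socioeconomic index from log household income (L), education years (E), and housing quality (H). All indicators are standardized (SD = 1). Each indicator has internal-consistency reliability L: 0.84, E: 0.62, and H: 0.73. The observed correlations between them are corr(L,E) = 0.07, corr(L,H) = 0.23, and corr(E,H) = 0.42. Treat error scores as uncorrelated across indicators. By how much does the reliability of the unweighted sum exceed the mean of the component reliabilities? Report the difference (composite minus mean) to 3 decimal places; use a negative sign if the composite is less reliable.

Var(sum) = 3 + 1.44 = 4.44; true-score variance = 2.19 + 1.44 = 3.63; composite reliability = 0.8176.
Mean component reliability = 0.7300.
Difference = 0.8176 − 0.7300 = 0.088.

0.088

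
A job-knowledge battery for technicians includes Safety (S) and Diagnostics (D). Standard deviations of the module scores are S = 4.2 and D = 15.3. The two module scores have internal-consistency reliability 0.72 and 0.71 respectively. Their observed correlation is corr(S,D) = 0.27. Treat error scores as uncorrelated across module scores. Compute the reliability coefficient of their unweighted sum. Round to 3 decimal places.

0.746

Var(S+D) = 4.2² + 15.3² + 2·[4.2·15.3·0.27] = 251.73 + 34.7004 = 286.43.
With uncorrelated errors the cross-covariances are all true-score covariance, so they carry over unchanged; only the diagonal terms shrink to ρᵢσᵢ².
True-score variance = [4.2²·0.72 + 15.3²·0.71] + 34.7004 = 178.905 + 34.7004 = 213.605.
Reliability = 213.605 / 286.43 = 0.746.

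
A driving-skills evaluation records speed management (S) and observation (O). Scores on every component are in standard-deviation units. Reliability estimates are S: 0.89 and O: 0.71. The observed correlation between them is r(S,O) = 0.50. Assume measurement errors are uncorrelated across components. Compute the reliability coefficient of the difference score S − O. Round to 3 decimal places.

0.600

Var(S−O) = 1 + 1 − 2·0.50 = 2 − 1 = 1.
With uncorrelated errors the cross-covariances are all true-score covariance, so they carry over unchanged; only the diagonal terms shrink to ρᵢσᵢ².
True-score variance = [0.89 + 0.71] − 1 = 1.6 − 1 = 0.6.
Reliability = 0.6 / 1 = 0.600.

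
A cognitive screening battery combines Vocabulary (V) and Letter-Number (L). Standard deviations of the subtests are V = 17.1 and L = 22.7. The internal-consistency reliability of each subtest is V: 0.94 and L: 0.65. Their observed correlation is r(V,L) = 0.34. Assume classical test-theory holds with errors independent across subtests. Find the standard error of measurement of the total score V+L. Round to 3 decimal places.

Var(total) = 807.7 + 263.956 = 1071.66.
True-score variance = 609.804 + 263.956 = 873.76, so reliability = 0.8153.
Error variance = 1071.66 − 873.76 = 197.896; SEM = √197.896 = 14.068.

14.068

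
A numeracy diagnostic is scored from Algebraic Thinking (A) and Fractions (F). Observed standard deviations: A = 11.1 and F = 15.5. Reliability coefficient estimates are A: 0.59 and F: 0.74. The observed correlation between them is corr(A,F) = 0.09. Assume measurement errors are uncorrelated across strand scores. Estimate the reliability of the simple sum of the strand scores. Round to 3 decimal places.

0.714

Var(A+F) = 11.1² + 15.5² + 2·[11.1·15.5·0.09] = 363.46 + 30.969 = 394.429.
Under uncorrelated errors the observed covariances equal the true-score covariances, so only the own-variance terms attenuate.
True-score variance = [11.1²·0.59 + 15.5²·0.74] + 30.969 = 250.479 + 30.969 = 281.448.
Reliability = 281.448 / 394.429 = 0.714.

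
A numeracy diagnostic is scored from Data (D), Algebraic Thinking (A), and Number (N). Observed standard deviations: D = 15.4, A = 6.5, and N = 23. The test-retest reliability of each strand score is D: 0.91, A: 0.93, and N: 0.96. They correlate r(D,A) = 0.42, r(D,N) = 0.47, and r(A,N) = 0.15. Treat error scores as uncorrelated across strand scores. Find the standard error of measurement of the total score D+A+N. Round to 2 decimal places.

Var(total) = 808.41 + 461.882 = 1270.29.
True-score variance = 762.948 + 461.882 = 1224.83, so reliability = 0.9642.
Error variance = 1270.29 − 1224.83 = 45.4619; SEM = √45.4619 = 6.74.

6.74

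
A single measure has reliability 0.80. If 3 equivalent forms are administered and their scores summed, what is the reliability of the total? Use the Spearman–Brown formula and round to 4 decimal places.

0.9231

ρ_k = kρ / (1 + (k−1)ρ) = 3·0.80 / (1 + 2·0.80) = 2.400 / 2.600 = 0.9231.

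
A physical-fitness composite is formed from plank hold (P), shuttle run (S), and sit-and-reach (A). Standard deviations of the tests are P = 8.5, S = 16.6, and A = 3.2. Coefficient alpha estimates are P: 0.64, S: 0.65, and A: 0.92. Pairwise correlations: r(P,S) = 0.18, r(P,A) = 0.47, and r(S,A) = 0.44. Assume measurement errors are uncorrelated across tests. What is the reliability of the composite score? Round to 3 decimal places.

0.744

Var(P+S+A) = 8.5² + 16.6² + 3.2² + 2·[8.5·16.6·0.18 + 8.5·3.2·0.47 + 16.6·3.2·0.44] = 358.05 + 123.11 = 481.16.
With uncorrelated errors the cross-covariances are all true-score covariance, so they carry over unchanged; only the diagonal terms shrink to ρᵢσᵢ².
True-score variance = [8.5²·0.64 + 16.6²·0.65 + 3.2²·0.92] + 123.11 = 234.775 + 123.11 = 357.884.
Reliability = 357.884 / 481.16 = 0.744.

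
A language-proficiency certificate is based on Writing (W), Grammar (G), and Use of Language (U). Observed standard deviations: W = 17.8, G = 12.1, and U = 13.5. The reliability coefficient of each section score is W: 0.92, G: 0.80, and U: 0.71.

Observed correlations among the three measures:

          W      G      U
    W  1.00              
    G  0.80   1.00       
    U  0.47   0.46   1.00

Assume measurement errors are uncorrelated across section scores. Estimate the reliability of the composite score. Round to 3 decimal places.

Var(W+G+U) = 17.8² + 12.1² + 13.5² + 2·[17.8·12.1·0.80 + 17.8·13.5·0.47 + 12.1·13.5·0.46] = 645.5 + 720.772 = 1366.27.
Because errors are independent across components, Cov(Tᵢ,Tⱼ) = Cov(Xᵢ,Xⱼ); the off-diagonal part of the true-score variance is the same as above.
True-score variance = [17.8²·0.92 + 12.1²·0.80 + 13.5²·0.71] + 720.772 = 538.018 + 720.772 = 1258.79.
Reliability = 1258.79 / 1366.27 = 0.921.

0.921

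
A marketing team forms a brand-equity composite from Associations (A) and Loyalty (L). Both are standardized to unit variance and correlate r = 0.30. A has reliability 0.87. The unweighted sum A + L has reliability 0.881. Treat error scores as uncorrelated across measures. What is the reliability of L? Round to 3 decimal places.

Var(A+L) = 2 + 2·0.30 = 2.600.
True-score variance = ρ_A + ρ_L + 2·0.30, so 0.881 = (0.87 + ρ_L + 0.60) / 2.600.
ρ_L = 0.881·2.600 − 0.87 − 0.60 = 0.821.

0.821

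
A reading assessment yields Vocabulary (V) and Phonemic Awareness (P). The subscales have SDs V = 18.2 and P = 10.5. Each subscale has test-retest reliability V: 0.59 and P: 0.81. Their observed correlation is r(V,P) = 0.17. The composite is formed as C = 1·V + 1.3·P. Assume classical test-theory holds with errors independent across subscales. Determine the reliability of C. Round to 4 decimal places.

Var(C) = 18.2² + 1.3²·10.5² + 2·[1.3·18.2·10.5·0.17] = 517.562 + 84.4662 = 602.029.
Because errors are independent across components, Cov(Tᵢ,Tⱼ) = Cov(Xᵢ,Xⱼ); the off-diagonal part of the true-score variance is the same as above.
True-score variance = [18.2²·0.59 + 1.3²·10.5²·0.81] + 84.4662 = 346.353 + 84.4662 = 430.819.
Reliability = 430.819 / 602.029 = 0.7156.

0.7156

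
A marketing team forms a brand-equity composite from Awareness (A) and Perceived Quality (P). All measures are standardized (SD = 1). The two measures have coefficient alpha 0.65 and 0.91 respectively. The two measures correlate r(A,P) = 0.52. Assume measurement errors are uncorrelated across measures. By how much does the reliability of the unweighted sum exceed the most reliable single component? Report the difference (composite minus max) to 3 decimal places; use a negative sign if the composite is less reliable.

-0.055

Var(sum) = 2 + 1.04 = 3.04; true-score variance = 1.56 + 1.04 = 2.6; composite reliability = 0.8553.
Max component reliability = 0.9100.
Difference = 0.8553 − 0.9100 = -0.055.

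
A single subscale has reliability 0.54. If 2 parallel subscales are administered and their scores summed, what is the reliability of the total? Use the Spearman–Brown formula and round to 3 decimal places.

ρ_k = kρ / (1 + (k−1)ρ) = 2·0.54 / (1 + 1·0.54) = 1.080 / 1.540 = 0.701.

0.701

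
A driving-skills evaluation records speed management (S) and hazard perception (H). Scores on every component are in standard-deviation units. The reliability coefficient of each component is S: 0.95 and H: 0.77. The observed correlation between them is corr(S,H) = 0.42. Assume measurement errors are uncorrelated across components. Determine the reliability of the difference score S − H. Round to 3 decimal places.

Var(S−H) = 1 + 1 − 2·0.42 = 2 − 0.84 = 1.16.
Under uncorrelated errors the observed covariances equal the true-score covariances, so only the own-variance terms attenuate.
True-score variance = [0.95 + 0.77] − 0.84 = 1.72 − 0.84 = 0.88.
Reliability = 0.88 / 1.16 = 0.759.

0.759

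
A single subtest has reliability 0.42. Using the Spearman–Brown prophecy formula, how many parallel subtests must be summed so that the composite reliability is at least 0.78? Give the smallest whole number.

5

k ≥ ρ*(1−ρ₁)/(ρ₁(1−ρ*)) = 0.78·0.58 / (0.42·0.22) = 4.896.
Smallest integer k = 5.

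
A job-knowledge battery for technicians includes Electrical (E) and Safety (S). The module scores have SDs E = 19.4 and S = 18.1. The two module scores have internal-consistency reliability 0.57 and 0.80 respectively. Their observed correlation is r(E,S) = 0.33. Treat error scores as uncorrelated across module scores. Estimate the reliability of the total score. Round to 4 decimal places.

0.7570

Var(E+S) = 19.4² + 18.1² + 2·[19.4·18.1·0.33] = 703.97 + 231.752 = 935.722.
With uncorrelated errors the cross-covariances are all true-score covariance, so they carry over unchanged; only the diagonal terms shrink to ρᵢσᵢ².
True-score variance = [19.4²·0.57 + 18.1²·0.80] + 231.752 = 476.613 + 231.752 = 708.366.
Reliability = 708.366 / 935.722 = 0.7570.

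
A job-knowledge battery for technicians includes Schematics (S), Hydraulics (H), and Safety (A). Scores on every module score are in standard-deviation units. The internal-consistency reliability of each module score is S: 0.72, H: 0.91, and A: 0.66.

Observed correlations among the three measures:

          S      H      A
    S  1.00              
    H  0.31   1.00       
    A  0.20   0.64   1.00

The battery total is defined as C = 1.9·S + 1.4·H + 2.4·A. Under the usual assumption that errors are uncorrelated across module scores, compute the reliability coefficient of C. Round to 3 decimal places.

0.835

Var(C) = 1.9² + 1.4² + 2.4² + 2·[2.66·0.31 + 4.56·0.20 + 3.36·0.64] = 11.33 + 7.774 = 19.104.
With uncorrelated errors the cross-covariances are all true-score covariance, so they carry over unchanged; only the diagonal terms shrink to ρᵢσᵢ².
True-score variance = [1.9²·0.72 + 1.4²·0.91 + 2.4²·0.66] + 7.774 = 8.1844 + 7.774 = 15.9584.
Reliability = 15.9584 / 19.104 = 0.835.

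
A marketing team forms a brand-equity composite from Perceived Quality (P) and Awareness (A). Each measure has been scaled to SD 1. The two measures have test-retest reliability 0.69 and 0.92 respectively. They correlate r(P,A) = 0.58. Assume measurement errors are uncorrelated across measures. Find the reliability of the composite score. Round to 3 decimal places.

0.877

Var(P+A) = 2 + 2·[0.58] = 2 + 1.16 = 3.16.
With uncorrelated errors the cross-covariances are all true-score covariance, so they carry over unchanged; only the diagonal terms shrink to ρᵢσᵢ².
True-score variance = [0.69 + 0.92] + 1.16 = 1.61 + 1.16 = 2.77.
Reliability = 2.77 / 3.16 = 0.877.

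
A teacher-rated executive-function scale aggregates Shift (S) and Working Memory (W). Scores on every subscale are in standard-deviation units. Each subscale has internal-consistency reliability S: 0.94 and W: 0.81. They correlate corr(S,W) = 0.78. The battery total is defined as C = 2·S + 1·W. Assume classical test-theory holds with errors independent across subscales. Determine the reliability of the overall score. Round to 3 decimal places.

Var(C) = 2² + 1 + 2·[2·0.78] = 5 + 3.12 = 8.12.
With uncorrelated errors the cross-covariances are all true-score covariance, so they carry over unchanged; only the diagonal terms shrink to ρᵢσᵢ².
True-score variance = [2²·0.94 + 0.81] + 3.12 = 4.57 + 3.12 = 7.69.
Reliability = 7.69 / 8.12 = 0.947.

0.947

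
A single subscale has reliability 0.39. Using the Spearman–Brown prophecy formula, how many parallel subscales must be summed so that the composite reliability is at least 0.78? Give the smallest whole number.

6

k ≥ ρ*(1−ρ₁)/(ρ₁(1−ρ*)) = 0.78·0.61 / (0.39·0.22) = 5.545.
Smallest integer k = 6.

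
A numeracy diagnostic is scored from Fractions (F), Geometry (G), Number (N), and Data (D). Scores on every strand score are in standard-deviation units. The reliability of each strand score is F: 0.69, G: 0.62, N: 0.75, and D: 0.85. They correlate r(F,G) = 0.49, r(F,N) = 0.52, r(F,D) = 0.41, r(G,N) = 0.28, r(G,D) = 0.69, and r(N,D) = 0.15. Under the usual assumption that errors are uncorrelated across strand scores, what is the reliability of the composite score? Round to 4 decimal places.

Var(F+G+N+D) = 4 + 2·[0.49 + 0.52 + 0.41 + 0.28 + 0.69 + 0.15] = 4 + 5.08 = 9.08.
With uncorrelated errors the cross-covariances are all true-score covariance, so they carry over unchanged; only the diagonal terms shrink to ρᵢσᵢ².
True-score variance = [0.69 + 0.62 + 0.75 + 0.85] + 5.08 = 2.91 + 5.08 = 7.99.
Reliability = 7.99 / 9.08 = 0.8800.

0.8800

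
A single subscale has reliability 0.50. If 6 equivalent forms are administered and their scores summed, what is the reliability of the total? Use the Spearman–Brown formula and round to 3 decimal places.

ρ_k = kρ / (1 + (k−1)ρ) = 6·0.50 / (1 + 5·0.50) = 3.000 / 3.500 = 0.857.

0.857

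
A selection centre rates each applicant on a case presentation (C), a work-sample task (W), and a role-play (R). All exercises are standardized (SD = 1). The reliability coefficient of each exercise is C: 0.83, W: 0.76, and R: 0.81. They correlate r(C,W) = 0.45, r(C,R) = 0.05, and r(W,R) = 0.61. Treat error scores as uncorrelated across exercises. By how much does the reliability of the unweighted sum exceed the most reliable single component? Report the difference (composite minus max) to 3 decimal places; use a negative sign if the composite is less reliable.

0.055

Var(sum) = 3 + 2.22 = 5.22; true-score variance = 2.4 + 2.22 = 4.62; composite reliability = 0.8851.
Max component reliability = 0.8300.
Difference = 0.8851 − 0.8300 = 0.055.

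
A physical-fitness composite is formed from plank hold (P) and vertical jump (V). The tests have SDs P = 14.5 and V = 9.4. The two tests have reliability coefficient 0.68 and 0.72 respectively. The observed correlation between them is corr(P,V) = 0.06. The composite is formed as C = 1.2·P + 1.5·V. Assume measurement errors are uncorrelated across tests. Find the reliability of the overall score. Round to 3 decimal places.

0.713

Var(C) = 1.2²·14.5² + 1.5²·9.4² + 2·[1.8·14.5·9.4·0.06] = 501.57 + 29.4408 = 531.011.
Under uncorrelated errors the observed covariances equal the true-score covariances, so only the own-variance terms attenuate.
True-score variance = [1.2²·14.5²·0.68 + 1.5²·9.4²·0.72] + 29.4408 = 349.02 + 29.4408 = 378.461.
Reliability = 378.461 / 531.011 = 0.713.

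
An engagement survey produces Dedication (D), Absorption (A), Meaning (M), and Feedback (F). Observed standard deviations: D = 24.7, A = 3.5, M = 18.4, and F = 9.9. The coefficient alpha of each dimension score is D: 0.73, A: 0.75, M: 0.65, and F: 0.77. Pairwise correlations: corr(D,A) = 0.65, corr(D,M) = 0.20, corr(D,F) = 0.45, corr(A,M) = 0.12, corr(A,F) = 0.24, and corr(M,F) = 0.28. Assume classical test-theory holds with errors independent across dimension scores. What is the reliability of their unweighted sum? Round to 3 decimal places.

Var(D+A+M+F) = 24.7² + 3.5² + 18.4² + 9.9² + 2·[24.7·3.5·0.65 + 24.7·18.4·0.20 + 24.7·9.9·0.45 + 3.5·18.4·0.12 + 3.5·9.9·0.24 + 18.4·9.9·0.28] = 1058.91 + 648.352 = 1707.26.
Under uncorrelated errors the observed covariances equal the true-score covariances, so only the own-variance terms attenuate.
True-score variance = [24.7²·0.73 + 3.5²·0.75 + 18.4²·0.65 + 9.9²·0.77] + 648.352 = 750.085 + 648.352 = 1398.44.
Reliability = 1398.44 / 1707.26 = 0.819.

0.819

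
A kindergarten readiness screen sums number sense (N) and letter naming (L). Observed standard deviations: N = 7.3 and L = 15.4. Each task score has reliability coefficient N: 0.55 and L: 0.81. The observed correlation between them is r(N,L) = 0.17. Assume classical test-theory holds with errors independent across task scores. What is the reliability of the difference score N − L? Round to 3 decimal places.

0.726

Var(N−L) = 7.3² + 15.4² − 2·7.3·15.4·0.17 = 290.45 − 38.2228 = 252.227.
Under uncorrelated errors the observed covariances equal the true-score covariances, so only the own-variance terms attenuate.
True-score variance = [7.3²·0.55 + 15.4²·0.81] − 38.2228 = 221.409 − 38.2228 = 183.186.
Reliability = 183.186 / 252.227 = 0.726.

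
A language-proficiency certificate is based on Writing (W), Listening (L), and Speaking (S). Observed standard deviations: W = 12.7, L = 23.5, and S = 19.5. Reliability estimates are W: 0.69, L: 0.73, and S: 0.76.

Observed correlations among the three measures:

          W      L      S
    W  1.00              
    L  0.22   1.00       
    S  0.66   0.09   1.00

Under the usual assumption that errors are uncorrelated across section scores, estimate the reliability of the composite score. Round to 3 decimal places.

0.822

Var(W+L+S) = 12.7² + 23.5² + 19.5² + 2·[12.7·23.5·0.22 + 12.7·19.5·0.66 + 23.5·19.5·0.09] = 1093.79 + 540.701 = 1634.49.
Under uncorrelated errors the observed covariances equal the true-score covariances, so only the own-variance terms attenuate.
True-score variance = [12.7²·0.69 + 23.5²·0.73 + 19.5²·0.76] + 540.701 = 803.423 + 540.701 = 1344.12.
Reliability = 1344.12 / 1634.49 = 0.822.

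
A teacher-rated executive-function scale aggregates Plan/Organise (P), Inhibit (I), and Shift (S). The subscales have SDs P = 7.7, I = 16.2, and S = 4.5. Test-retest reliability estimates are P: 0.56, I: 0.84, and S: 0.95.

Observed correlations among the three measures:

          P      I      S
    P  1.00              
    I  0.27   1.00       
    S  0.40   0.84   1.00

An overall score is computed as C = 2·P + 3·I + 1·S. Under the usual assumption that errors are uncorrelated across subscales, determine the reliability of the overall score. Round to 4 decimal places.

0.8598

Var(C) = 2²·7.7² + 3²·16.2² + 4.5² + 2·[6·7.7·16.2·0.27 + 2·7.7·4.5·0.40 + 3·16.2·4.5·0.84] = 2619.37 + 827.014 = 3446.38.
Under uncorrelated errors the observed covariances equal the true-score covariances, so only the own-variance terms attenuate.
True-score variance = [2²·7.7²·0.56 + 3²·16.2²·0.84 + 4.5²·0.95] + 827.014 = 2136.09 + 827.014 = 2963.11.
Reliability = 2963.11 / 3446.38 = 0.8598.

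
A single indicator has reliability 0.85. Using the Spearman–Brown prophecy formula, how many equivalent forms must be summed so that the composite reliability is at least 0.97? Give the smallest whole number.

6

k ≥ ρ*(1−ρ₁)/(ρ₁(1−ρ*)) = 0.97·0.15 / (0.85·0.03) = 5.706.
Smallest integer k = 6.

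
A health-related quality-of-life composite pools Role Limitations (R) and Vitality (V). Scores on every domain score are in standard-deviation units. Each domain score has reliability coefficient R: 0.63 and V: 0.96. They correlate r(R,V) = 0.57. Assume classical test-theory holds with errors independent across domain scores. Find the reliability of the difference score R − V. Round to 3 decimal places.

Var(R−V) = 1 + 1 − 2·0.57 = 2 − 1.14 = 0.86.
With uncorrelated errors the cross-covariances are all true-score covariance, so they carry over unchanged; only the diagonal terms shrink to ρᵢσᵢ².
True-score variance = [0.63 + 0.96] − 1.14 = 1.59 − 1.14 = 0.45.
Reliability = 0.45 / 0.86 = 0.523.

0.523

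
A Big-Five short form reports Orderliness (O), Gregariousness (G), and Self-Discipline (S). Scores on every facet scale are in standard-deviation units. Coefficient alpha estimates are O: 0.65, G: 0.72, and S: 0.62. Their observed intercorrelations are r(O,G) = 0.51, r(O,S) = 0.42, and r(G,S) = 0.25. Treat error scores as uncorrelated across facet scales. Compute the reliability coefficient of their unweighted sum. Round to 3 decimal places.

0.812

Var(O+G+S) = 3 + 2·[0.51 + 0.42 + 0.25] = 3 + 2.36 = 5.36.
With uncorrelated errors the cross-covariances are all true-score covariance, so they carry over unchanged; only the diagonal terms shrink to ρᵢσᵢ².
True-score variance = [0.65 + 0.72 + 0.62] + 2.36 = 1.99 + 2.36 = 4.35.
Reliability = 4.35 / 5.36 = 0.812.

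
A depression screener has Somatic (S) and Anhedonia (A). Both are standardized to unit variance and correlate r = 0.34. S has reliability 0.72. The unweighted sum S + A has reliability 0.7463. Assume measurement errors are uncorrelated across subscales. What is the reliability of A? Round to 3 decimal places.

0.600

Var(S+A) = 2 + 2·0.34 = 2.680.
True-score variance = ρ_S + ρ_A + 2·0.34, so 0.7463 = (0.72 + ρ_A + 0.68) / 2.680.
ρ_A = 0.7463·2.680 − 0.72 − 0.68 = 0.600.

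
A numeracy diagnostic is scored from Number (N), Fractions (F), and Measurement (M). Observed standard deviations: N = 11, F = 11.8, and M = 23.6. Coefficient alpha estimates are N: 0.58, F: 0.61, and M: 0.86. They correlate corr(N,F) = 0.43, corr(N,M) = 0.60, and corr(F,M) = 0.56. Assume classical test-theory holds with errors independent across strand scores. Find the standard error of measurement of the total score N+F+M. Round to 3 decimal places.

13.531

Var(total) = 817.2 + 735.046 = 1552.25.
True-score variance = 634.102 + 735.046 = 1369.15, so reliability = 0.8820.
Error variance = 1552.25 − 1369.15 = 183.098; SEM = √183.098 = 13.531.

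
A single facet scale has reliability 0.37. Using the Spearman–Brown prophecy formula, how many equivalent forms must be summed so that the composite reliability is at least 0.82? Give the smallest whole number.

k ≥ ρ*(1−ρ₁)/(ρ₁(1−ρ*)) = 0.82·0.63 / (0.37·0.18) = 7.757.
Smallest integer k = 8.

8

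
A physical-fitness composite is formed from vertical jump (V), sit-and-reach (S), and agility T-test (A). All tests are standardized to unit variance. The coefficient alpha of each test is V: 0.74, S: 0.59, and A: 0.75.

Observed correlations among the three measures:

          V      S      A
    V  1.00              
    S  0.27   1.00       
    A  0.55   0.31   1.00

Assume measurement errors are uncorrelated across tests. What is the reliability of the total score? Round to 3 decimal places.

0.825

Var(V+S+A) = 3 + 2·[0.27 + 0.55 + 0.31] = 3 + 2.26 = 5.26.
Because errors are independent across components, Cov(Tᵢ,Tⱼ) = Cov(Xᵢ,Xⱼ); the off-diagonal part of the true-score variance is the same as above.
True-score variance = [0.74 + 0.59 + 0.75] + 2.26 = 2.08 + 2.26 = 4.34.
Reliability = 4.34 / 5.26 = 0.825.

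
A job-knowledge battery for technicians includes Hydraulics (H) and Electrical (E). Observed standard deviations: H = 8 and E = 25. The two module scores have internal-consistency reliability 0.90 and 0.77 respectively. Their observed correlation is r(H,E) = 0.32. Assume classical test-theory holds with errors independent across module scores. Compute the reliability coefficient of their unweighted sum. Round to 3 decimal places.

Var(H+E) = 8² + 25² + 2·[8·25·0.32] = 689 + 128 = 817.
With uncorrelated errors the cross-covariances are all true-score covariance, so they carry over unchanged; only the diagonal terms shrink to ρᵢσᵢ².
True-score variance = [8²·0.90 + 25²·0.77] + 128 = 538.85 + 128 = 666.85.
Reliability = 666.85 / 817 = 0.816.

0.816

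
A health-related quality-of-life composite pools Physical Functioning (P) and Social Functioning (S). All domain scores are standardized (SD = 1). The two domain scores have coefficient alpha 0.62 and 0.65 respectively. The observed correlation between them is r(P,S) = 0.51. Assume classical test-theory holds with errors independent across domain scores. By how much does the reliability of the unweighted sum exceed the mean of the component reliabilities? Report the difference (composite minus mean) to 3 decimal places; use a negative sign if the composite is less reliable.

Var(sum) = 2 + 1.02 = 3.02; true-score variance = 1.27 + 1.02 = 2.29; composite reliability = 0.7583.
Mean component reliability = 0.6350.
Difference = 0.7583 − 0.6350 = 0.123.

0.123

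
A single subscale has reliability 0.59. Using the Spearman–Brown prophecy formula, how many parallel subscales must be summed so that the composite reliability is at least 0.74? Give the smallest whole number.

k ≥ ρ*(1−ρ₁)/(ρ₁(1−ρ*)) = 0.74·0.41 / (0.59·0.26) = 1.978.
Smallest integer k = 2.

2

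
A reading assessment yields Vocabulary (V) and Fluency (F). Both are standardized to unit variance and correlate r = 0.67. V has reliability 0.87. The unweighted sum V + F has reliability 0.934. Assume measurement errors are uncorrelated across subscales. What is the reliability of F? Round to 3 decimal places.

0.910

Var(V+F) = 2 + 2·0.67 = 3.340.
True-score variance = ρ_V + ρ_F + 2·0.67, so 0.934 = (0.87 + ρ_F + 1.34) / 3.340.
ρ_F = 0.934·3.340 − 0.87 − 1.34 = 0.910.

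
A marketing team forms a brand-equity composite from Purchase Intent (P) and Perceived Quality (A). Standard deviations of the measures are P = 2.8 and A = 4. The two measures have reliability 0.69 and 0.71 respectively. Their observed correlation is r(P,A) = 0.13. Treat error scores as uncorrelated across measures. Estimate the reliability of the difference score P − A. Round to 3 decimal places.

Var(P−A) = 2.8² + 4² − 2·2.8·4·0.13 = 23.84 − 2.912 = 20.928.
Because errors are independent across components, Cov(Tᵢ,Tⱼ) = Cov(Xᵢ,Xⱼ); the off-diagonal part of the true-score variance is the same as above.
True-score variance = [2.8²·0.69 + 4²·0.71] − 2.912 = 16.7696 − 2.912 = 13.8576.
Reliability = 13.8576 / 20.928 = 0.662.

0.662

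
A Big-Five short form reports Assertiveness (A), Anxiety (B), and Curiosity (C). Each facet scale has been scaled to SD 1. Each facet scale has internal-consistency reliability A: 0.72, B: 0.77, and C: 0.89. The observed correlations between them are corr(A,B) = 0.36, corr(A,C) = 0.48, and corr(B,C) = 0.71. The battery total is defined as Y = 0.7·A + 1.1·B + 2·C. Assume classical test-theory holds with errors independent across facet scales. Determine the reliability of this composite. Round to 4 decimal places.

Var(Y) = 0.7² + 1.1² + 2² + 2·[0.77·0.36 + 1.4·0.48 + 2.2·0.71] = 5.7 + 5.0224 = 10.7224.
Because errors are independent across components, Cov(Tᵢ,Tⱼ) = Cov(Xᵢ,Xⱼ); the off-diagonal part of the true-score variance is the same as above.
True-score variance = [0.7²·0.72 + 1.1²·0.77 + 2²·0.89] + 5.0224 = 4.8445 + 5.0224 = 9.8669.
Reliability = 9.8669 / 10.7224 = 0.9202.

0.9202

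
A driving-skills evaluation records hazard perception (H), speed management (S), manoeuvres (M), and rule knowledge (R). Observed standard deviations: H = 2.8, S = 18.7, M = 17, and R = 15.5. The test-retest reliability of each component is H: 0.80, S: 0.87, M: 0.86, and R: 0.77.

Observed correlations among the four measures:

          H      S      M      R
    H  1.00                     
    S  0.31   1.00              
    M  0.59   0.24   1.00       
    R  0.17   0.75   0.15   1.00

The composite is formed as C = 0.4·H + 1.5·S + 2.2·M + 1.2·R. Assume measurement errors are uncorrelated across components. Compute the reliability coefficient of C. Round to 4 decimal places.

0.9079

Var(C) = 0.4²·2.8² + 1.5²·18.7² + 2.2²·17² + 1.2²·15.5² + 2·[0.6·2.8·18.7·0.31 + 0.88·2.8·17·0.59 + 0.48·2.8·15.5·0.17 + 3.3·18.7·17·0.24 + 1.8·18.7·15.5·0.75 + 2.64·17·15.5·0.15] = 2532.78 + 1570.83 = 4103.61.
With uncorrelated errors the cross-covariances are all true-score covariance, so they carry over unchanged; only the diagonal terms shrink to ρᵢσᵢ².
True-score variance = [0.4²·2.8²·0.80 + 1.5²·18.7²·0.87 + 2.2²·17²·0.86 + 1.2²·15.5²·0.77] + 1570.83 = 2154.84 + 1570.83 = 3725.67.
Reliability = 3725.67 / 4103.61 = 0.9079.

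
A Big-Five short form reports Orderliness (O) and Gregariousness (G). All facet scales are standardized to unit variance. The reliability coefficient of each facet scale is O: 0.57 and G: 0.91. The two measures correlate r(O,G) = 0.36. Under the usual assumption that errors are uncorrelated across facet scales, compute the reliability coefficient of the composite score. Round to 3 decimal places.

0.809

Var(O+G) = 2 + 2·[0.36] = 2 + 0.72 = 2.72.
Under uncorrelated errors the observed covariances equal the true-score covariances, so only the own-variance terms attenuate.
True-score variance = [0.57 + 0.91] + 0.72 = 1.48 + 0.72 = 2.2.
Reliability = 2.2 / 2.72 = 0.809.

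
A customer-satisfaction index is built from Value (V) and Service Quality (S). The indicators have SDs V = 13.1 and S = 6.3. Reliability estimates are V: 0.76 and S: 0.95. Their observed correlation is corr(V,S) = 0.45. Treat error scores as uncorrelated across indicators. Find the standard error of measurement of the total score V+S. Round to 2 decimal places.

6.57

Var(total) = 211.3 + 74.277 = 285.577.
True-score variance = 168.129 + 74.277 = 242.406, so reliability = 0.8488.
Error variance = 285.577 − 242.406 = 43.1709; SEM = √43.1709 = 6.57.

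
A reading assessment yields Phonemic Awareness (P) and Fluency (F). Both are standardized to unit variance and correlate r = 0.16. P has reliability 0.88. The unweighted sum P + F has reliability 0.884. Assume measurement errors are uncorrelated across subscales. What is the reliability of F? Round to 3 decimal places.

0.851

Var(P+F) = 2 + 2·0.16 = 2.320.
True-score variance = ρ_P + ρ_F + 2·0.16, so 0.884 = (0.88 + ρ_F + 0.32) / 2.320.
ρ_F = 0.884·2.320 − 0.88 − 0.32 = 0.851.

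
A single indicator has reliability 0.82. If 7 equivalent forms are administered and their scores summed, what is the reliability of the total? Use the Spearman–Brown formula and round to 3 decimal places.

ρ_k = kρ / (1 + (k−1)ρ) = 7·0.82 / (1 + 6·0.82) = 5.740 / 5.920 = 0.970.

0.970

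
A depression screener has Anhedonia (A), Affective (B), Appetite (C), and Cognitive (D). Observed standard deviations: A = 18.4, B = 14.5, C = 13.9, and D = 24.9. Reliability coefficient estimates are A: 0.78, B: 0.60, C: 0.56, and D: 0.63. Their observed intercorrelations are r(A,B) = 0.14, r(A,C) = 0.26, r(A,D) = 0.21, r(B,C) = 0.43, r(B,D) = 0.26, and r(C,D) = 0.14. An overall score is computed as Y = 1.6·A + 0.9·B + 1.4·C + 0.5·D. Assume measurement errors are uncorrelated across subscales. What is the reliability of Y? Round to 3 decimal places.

Var(Y) = 1.6²·18.4² + 0.9²·14.5² + 1.4²·13.9² + 0.5²·24.9² + 2·[1.44·18.4·14.5·0.14 + 2.24·18.4·13.9·0.26 + 0.8·18.4·24.9·0.21 + 1.26·14.5·13.9·0.43 + 0.45·14.5·24.9·0.26 + 0.7·13.9·24.9·0.14] = 1570.71 + 930.148 = 2500.86.
Under uncorrelated errors the observed covariances equal the true-score covariances, so only the own-variance terms attenuate.
True-score variance = [1.6²·18.4²·0.78 + 0.9²·14.5²·0.60 + 1.4²·13.9²·0.56 + 0.5²·24.9²·0.63] + 930.148 = 1087.94 + 930.148 = 2018.08.
Reliability = 2018.08 / 2500.86 = 0.807.

0.807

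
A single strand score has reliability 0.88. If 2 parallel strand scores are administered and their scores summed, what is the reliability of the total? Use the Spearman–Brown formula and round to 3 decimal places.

0.936

ρ_k = kρ / (1 + (k−1)ρ) = 2·0.88 / (1 + 1·0.88) = 1.760 / 1.880 = 0.936.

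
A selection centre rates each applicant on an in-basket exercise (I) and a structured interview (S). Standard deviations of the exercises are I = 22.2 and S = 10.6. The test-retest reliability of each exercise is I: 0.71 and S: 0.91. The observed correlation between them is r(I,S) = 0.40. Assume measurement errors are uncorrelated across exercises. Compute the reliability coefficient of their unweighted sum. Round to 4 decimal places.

Var(I+S) = 22.2² + 10.6² + 2·[22.2·10.6·0.40] = 605.2 + 188.256 = 793.456.
Because errors are independent across components, Cov(Tᵢ,Tⱼ) = Cov(Xᵢ,Xⱼ); the off-diagonal part of the true-score variance is the same as above.
True-score variance = [22.2²·0.71 + 10.6²·0.91] + 188.256 = 452.164 + 188.256 = 640.42.
Reliability = 640.42 / 793.456 = 0.8071.

0.8071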